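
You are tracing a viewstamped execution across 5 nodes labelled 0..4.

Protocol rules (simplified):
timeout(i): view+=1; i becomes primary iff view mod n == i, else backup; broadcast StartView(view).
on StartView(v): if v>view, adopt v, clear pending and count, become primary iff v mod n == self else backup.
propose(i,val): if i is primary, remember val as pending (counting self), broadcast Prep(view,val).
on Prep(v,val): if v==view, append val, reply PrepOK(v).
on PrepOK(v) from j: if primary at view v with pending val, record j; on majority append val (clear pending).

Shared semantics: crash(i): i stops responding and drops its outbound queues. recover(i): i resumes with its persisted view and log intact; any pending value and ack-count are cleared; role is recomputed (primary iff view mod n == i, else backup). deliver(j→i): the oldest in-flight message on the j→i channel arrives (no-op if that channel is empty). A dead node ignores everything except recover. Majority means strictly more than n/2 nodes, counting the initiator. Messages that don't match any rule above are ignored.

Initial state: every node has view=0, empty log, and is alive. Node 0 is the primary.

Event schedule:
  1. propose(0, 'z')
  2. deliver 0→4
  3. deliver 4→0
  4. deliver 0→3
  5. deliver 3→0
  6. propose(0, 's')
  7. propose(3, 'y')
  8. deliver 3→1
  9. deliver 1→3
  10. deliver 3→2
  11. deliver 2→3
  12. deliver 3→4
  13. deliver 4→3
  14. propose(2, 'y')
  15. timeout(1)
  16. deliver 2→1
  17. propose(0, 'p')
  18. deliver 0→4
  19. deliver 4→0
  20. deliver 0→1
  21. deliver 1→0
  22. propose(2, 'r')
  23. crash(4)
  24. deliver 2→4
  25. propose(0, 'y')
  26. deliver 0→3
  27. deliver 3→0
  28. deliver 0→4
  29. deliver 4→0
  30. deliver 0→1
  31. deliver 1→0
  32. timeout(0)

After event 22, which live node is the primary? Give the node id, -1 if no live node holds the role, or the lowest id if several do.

1

1. propose(0,'z'):  nop
2. deliver 0→4:  <4:back v0 z>
3. deliver 4→0:  nop
4. deliver 0→3:  <3:back v0 z>
5. deliver 3→0:  <0:prim v0 z>
6. propose(0,'s'):  nop
7. propose(3,'y'):  nop
8. deliver 3→1:  nop
9. deliver 1→3:  nop
10. deliver 3→2:  nop
11. deliver 2→3:  nop
12. deliver 3→4:  nop
13. deliver 4→3:  nop
14. propose(2,'y'):  nop
15. timeout(1):  <1:prim v1 ->
16. deliver 2→1:  nop
17. propose(0,'p'):  nop
18. deliver 0→4:  <4:back v0 z,s>
19. deliver 4→0:  nop
20. deliver 0→1:  nop
21. deliver 1→0:  <0:back v1 z>
22. propose(2,'r'):  nop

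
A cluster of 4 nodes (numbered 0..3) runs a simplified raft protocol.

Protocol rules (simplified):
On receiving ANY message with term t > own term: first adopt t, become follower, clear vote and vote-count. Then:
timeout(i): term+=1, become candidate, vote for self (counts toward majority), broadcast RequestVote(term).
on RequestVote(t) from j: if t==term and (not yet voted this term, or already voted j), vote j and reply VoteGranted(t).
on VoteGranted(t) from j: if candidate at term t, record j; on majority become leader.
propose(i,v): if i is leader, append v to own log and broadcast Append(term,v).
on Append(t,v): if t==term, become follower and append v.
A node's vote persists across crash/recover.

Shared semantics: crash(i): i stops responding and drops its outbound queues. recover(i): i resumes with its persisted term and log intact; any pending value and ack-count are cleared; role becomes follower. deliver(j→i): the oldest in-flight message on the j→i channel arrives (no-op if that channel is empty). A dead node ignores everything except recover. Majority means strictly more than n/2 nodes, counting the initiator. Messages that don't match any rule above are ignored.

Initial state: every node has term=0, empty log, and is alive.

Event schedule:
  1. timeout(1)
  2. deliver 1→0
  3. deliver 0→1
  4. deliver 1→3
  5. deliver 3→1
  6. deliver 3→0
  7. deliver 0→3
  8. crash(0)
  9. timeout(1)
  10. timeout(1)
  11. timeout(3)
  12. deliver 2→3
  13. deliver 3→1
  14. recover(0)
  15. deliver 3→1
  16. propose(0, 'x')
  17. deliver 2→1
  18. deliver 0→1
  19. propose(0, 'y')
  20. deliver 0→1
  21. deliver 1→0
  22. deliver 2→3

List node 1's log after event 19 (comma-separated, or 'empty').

empty

[1] timeout(1) → N1(cand t1 [-])
[2] deliver 1→0 → N0(foll t1 [-])
[3] deliver 0→1 → ∅
[4] deliver 1→3 → N3(foll t1 [-])
[5] deliver 3→1 → N1(lead t1 [-])
[6] deliver 3→0 → ∅
[7] deliver 0→3 → ∅
[8] crash(0) → N0(✗foll t1 [-])
[9] timeout(1) → N1(cand t2 [-])
[10] timeout(1) → N1(cand t3 [-])
[11] timeout(3) → N3(cand t2 [-])
[12] deliver 2→3 → ∅
[13] deliver 3→1 → ∅
[14] recover(0) → N0(foll t1 [-])
[15] deliver 3→1 → ∅
[16] propose(0,'x') → ∅
[17] deliver 2→1 → ∅
[18] deliver 0→1 → ∅
[19] propose(0,'y') → ∅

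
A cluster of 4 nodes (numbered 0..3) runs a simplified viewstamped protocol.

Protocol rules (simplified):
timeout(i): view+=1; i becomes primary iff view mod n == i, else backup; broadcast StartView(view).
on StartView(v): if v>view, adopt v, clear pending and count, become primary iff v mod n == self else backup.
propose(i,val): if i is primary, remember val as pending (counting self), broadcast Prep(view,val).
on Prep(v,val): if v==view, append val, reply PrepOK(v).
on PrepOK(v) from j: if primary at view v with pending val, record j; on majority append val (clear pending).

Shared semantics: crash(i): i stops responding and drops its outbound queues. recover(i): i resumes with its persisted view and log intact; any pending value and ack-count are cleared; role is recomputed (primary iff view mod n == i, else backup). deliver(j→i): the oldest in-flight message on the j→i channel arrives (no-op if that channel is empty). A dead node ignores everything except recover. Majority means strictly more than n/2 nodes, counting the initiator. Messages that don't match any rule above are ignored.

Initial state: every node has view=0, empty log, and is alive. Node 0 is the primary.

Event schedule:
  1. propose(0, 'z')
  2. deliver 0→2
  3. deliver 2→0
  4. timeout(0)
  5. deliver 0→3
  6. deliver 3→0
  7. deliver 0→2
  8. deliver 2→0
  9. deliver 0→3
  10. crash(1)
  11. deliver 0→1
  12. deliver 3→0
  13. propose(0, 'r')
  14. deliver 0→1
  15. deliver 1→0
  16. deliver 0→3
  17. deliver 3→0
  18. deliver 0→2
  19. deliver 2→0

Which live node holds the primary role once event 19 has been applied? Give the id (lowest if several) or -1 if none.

-1

step 1 propose(0,'z'): —
step 2 deliver 0→2: 2={back,v=0,log=z}
step 3 deliver 2→0: —
step 4 timeout(0): 0={back,v=1,log=-}
step 5 deliver 0→3: 3={back,v=0,log=z}
step 6 deliver 3→0: —
step 7 deliver 0→2: 2={back,v=1,log=z}
step 8 deliver 2→0: —
step 9 deliver 0→3: 3={back,v=1,log=z}
step 10 crash(1): 1={✗back,v=0,log=-}
step 11 deliver 0→1: —
step 12 deliver 3→0: —
step 13 propose(0,'r'): —
step 14 deliver 0→1: —
step 15 deliver 1→0: —
step 16 deliver 0→3: —
step 17 deliver 3→0: —
step 18 deliver 0→2: —
step 19 deliver 2→0: —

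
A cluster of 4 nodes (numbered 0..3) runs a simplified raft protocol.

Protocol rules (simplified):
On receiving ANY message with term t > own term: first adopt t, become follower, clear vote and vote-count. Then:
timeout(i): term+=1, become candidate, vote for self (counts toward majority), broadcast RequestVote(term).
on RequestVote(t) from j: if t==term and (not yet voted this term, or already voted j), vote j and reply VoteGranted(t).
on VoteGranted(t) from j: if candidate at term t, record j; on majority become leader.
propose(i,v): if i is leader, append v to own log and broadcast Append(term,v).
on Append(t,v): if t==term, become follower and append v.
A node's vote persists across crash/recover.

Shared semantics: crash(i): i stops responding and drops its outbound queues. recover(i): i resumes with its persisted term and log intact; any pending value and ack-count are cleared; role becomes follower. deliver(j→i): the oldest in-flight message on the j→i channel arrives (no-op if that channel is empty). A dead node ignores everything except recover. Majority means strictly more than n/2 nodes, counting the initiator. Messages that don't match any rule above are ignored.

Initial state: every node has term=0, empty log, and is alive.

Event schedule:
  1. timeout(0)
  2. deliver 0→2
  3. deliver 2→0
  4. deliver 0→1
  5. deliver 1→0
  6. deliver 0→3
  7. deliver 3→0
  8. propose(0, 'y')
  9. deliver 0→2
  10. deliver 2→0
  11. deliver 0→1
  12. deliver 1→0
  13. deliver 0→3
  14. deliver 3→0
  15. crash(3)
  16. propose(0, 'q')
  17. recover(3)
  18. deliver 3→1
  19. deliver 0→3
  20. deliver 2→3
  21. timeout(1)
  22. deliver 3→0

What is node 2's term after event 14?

after 1 — timeout(0): n0:cand/t1/[-]
after 2 — deliver 0→2: n2:foll/t1/[-]
after 3 — deliver 2→0: ·
after 4 — deliver 0→1: n1:foll/t1/[-]
after 5 — deliver 1→0: n0:lead/t1/[-]
after 6 — deliver 0→3: n3:foll/t1/[-]
after 7 — deliver 3→0: ·
after 8 — propose(0,'y'): n0:lead/t1/[y]
after 9 — deliver 0→2: n2:foll/t1/[y]
after 10 — deliver 2→0: ·
after 11 — deliver 0→1: n1:foll/t1/[y]
after 12 — deliver 1→0: ·
after 13 — deliver 0→3: n3:foll/t1/[y]
after 14 — deliver 3→0: ·

1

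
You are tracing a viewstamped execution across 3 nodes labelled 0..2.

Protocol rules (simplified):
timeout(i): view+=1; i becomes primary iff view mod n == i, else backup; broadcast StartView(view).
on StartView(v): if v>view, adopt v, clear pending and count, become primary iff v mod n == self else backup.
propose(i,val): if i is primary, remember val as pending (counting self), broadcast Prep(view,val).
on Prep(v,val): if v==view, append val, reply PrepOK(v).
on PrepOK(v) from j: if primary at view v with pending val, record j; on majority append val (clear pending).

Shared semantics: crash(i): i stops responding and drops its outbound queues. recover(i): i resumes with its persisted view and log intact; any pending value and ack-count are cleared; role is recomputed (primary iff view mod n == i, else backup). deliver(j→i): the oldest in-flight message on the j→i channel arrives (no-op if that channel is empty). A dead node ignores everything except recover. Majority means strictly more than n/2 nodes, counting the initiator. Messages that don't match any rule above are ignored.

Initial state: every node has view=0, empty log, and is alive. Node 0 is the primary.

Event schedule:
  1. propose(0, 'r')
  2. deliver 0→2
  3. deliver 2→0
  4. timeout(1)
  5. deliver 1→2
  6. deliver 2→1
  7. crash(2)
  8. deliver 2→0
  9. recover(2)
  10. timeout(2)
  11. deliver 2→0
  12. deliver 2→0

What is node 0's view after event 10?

e1 propose(0,'r'): ·
e2 deliver 0→2: 2[back,v=0,r]
e3 deliver 2→0: 0[prim,v=0,r]
e4 timeout(1): 1[prim,v=1,-]
e5 deliver 1→2: 2[back,v=1,r]
e6 deliver 2→1: ·
e7 crash(2): 2[✗back,v=1,r]
e8 deliver 2→0: ·
e9 recover(2): 2[back,v=1,r]
e10 timeout(2): 2[prim,v=2,r]

0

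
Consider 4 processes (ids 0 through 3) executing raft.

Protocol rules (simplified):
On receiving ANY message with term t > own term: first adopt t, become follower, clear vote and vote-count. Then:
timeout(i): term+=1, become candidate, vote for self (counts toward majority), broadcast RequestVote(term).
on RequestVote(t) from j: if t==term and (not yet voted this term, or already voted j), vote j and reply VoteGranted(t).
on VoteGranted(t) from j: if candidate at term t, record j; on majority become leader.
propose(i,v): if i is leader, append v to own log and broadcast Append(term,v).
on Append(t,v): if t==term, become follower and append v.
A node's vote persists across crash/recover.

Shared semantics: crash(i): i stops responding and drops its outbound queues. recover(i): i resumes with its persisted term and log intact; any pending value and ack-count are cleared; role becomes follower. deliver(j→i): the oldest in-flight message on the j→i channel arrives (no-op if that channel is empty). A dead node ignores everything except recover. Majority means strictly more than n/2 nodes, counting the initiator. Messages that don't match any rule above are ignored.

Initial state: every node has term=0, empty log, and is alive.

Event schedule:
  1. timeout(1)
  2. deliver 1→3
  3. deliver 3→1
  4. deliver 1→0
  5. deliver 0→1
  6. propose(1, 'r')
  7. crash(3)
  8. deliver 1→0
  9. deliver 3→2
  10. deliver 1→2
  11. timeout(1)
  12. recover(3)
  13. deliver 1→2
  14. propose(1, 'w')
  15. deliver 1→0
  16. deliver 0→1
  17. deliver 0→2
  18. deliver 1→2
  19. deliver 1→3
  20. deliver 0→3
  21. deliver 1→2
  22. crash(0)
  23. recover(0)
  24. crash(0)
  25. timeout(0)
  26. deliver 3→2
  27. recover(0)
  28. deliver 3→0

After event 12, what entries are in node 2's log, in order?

[1] timeout(1) → N1(cand t1 [-])
[2] deliver 1→3 → N3(foll t1 [-])
[3] deliver 3→1 → ∅
[4] deliver 1→0 → N0(foll t1 [-])
[5] deliver 0→1 → N1(lead t1 [-])
[6] propose(1,'r') → N1(lead t1 [r])
[7] crash(3) → N3(✗foll t1 [-])
[8] deliver 1→0 → N0(foll t1 [r])
[9] deliver 3→2 → ∅
[10] deliver 1→2 → N2(foll t1 [-])
[11] timeout(1) → N1(cand t2 [r])
[12] recover(3) → N3(foll t1 [-])

empty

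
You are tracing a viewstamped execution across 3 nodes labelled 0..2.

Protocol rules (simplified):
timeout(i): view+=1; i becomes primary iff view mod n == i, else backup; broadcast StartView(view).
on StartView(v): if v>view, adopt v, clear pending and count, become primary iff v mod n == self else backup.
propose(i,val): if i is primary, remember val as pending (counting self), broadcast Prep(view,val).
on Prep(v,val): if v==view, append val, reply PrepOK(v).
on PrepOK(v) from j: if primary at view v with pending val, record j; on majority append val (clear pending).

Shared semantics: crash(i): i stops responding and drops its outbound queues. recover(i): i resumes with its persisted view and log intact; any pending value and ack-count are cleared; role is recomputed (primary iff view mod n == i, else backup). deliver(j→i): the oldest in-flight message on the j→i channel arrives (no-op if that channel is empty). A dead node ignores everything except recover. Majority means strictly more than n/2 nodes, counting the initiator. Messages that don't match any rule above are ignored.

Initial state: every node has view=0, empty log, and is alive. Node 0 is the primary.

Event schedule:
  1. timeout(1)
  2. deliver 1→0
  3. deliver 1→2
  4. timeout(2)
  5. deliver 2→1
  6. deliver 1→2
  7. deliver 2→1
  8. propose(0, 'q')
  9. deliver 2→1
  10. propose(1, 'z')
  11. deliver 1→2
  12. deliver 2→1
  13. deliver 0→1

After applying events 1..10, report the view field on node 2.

e1 timeout(1): 1[prim,v=1,-]
e2 deliver 1→0: 0[back,v=1,-]
e3 deliver 1→2: 2[back,v=1,-]
e4 timeout(2): 2[prim,v=2,-]
e5 deliver 2→1: 1[back,v=2,-]
e6 deliver 1→2: ·
e7 deliver 2→1: ·
e8 propose(0,'q'): ·
e9 deliver 2→1: ·
e10 propose(1,'z'): ·

2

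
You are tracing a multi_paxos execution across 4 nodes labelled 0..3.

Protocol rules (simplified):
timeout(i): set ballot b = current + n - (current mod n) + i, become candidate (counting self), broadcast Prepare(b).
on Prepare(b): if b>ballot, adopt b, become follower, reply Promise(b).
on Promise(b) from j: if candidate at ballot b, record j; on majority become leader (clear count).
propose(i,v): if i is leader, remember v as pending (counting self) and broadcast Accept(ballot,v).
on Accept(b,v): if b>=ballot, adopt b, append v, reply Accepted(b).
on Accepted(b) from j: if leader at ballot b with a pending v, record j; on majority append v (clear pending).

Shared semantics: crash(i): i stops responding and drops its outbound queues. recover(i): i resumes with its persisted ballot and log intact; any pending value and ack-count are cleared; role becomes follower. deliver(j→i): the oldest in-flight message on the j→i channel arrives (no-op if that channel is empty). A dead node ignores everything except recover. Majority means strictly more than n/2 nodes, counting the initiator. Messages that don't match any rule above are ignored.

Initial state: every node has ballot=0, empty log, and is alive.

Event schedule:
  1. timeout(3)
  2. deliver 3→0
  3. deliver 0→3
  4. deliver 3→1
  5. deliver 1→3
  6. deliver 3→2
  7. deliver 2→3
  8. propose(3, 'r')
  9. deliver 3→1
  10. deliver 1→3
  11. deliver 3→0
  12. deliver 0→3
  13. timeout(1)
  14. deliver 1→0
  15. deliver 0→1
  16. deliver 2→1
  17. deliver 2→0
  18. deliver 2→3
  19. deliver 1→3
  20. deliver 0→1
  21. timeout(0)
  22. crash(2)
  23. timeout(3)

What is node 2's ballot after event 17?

1. timeout(3):  <3:cand b7 ->
2. deliver 3→0:  <0:foll b7 ->
3. deliver 0→3:  nop
4. deliver 3→1:  <1:foll b7 ->
5. deliver 1→3:  <3:lead b7 ->
6. deliver 3→2:  <2:foll b7 ->
7. deliver 2→3:  nop
8. propose(3,'r'):  nop
9. deliver 3→1:  <1:foll b7 r>
10. deliver 1→3:  nop
11. deliver 3→0:  <0:foll b7 r>
12. deliver 0→3:  <3:lead b7 r>
13. timeout(1):  <1:cand b9 r>
14. deliver 1→0:  <0:foll b9 r>
15. deliver 0→1:  nop
16. deliver 2→1:  nop
17. deliver 2→0:  nop

7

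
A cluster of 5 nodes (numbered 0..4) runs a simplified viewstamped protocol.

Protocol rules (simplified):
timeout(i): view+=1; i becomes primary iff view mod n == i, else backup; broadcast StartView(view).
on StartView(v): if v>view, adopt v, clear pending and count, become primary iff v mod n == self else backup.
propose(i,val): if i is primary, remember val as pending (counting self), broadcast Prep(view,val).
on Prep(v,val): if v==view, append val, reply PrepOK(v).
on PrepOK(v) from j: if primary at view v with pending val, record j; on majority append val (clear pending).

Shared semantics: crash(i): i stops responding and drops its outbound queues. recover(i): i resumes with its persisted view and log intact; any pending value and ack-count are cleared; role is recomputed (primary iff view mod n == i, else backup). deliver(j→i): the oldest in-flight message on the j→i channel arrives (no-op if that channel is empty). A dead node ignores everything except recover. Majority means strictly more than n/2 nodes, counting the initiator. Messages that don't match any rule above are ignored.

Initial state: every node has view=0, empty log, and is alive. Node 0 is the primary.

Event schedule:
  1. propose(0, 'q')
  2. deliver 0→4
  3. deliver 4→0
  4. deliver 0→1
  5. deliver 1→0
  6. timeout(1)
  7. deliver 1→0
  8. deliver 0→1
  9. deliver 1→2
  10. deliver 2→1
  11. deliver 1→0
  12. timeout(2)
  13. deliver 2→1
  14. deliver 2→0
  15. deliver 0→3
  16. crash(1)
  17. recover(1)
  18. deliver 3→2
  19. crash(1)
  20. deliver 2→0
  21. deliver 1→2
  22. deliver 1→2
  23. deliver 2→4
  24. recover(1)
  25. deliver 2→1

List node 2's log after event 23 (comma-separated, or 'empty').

empty

e1 propose(0,'q'): ·
e2 deliver 0→4: 4[back,v=0,q]
e3 deliver 4→0: ·
e4 deliver 0→1: 1[back,v=0,q]
e5 deliver 1→0: 0[prim,v=0,q]
e6 timeout(1): 1[prim,v=1,q]
e7 deliver 1→0: 0[back,v=1,q]
e8 deliver 0→1: ·
e9 deliver 1→2: 2[back,v=1,-]
e10 deliver 2→1: ·
e11 deliver 1→0: ·
e12 timeout(2): 2[prim,v=2,-]
e13 deliver 2→1: 1[back,v=2,q]
e14 deliver 2→0: 0[back,v=2,q]
e15 deliver 0→3: 3[back,v=0,q]
e16 crash(1): 1[✗back,v=2,q]
e17 recover(1): 1[back,v=2,q]
e18 deliver 3→2: ·
e19 crash(1): 1[✗back,v=2,q]
e20 deliver 2→0: ·
e21 deliver 1→2: ·
e22 deliver 1→2: ·
e23 deliver 2→4: 4[back,v=2,q]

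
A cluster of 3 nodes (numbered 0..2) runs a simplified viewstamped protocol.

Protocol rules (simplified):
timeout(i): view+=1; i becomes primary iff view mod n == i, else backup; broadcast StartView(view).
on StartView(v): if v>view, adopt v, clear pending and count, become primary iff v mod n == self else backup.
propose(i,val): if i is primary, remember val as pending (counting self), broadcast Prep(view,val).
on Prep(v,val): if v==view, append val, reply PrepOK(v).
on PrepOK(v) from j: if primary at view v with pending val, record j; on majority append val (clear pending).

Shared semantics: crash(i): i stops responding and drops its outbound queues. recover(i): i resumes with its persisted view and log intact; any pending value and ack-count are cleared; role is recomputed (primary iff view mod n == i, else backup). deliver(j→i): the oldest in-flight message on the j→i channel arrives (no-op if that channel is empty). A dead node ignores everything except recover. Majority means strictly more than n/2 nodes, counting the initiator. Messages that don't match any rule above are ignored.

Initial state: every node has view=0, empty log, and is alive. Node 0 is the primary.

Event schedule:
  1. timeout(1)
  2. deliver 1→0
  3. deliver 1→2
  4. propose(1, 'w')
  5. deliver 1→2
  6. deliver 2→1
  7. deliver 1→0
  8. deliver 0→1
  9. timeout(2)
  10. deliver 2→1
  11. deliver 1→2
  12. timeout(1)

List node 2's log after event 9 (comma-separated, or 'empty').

[1] timeout(1) → N1(prim v1 [-])
[2] deliver 1→0 → N0(back v1 [-])
[3] deliver 1→2 → N2(back v1 [-])
[4] propose(1,'w') → ∅
[5] deliver 1→2 → N2(back v1 [w])
[6] deliver 2→1 → N1(prim v1 [w])
[7] deliver 1→0 → N0(back v1 [w])
[8] deliver 0→1 → ∅
[9] timeout(2) → N2(prim v2 [w])

w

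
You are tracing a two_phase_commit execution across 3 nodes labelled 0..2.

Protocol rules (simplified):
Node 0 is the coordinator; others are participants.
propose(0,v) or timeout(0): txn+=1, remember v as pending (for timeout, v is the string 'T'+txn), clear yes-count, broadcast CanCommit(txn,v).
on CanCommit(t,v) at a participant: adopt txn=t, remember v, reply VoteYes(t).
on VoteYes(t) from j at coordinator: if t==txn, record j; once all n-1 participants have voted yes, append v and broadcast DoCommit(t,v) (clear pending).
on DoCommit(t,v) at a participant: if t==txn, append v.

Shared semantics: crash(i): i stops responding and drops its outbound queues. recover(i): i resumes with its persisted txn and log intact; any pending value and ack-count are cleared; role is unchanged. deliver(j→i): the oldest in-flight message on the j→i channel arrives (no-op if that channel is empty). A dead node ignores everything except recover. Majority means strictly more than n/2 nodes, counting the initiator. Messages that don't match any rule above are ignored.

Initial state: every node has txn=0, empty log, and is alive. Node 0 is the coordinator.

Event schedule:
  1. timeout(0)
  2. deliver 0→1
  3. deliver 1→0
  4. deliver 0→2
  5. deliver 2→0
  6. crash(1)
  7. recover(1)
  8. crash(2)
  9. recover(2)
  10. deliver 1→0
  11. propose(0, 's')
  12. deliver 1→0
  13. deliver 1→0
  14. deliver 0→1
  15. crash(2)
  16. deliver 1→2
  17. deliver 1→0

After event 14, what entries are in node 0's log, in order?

T1

1. timeout(0):  <0:coor t1 ->
2. deliver 0→1:  <1:part t1 ->
3. deliver 1→0:  nop
4. deliver 0→2:  <2:part t1 ->
5. deliver 2→0:  <0:coor t1 T1>
6. crash(1):  <1:✗part t1 ->
7. recover(1):  <1:part t1 ->
8. crash(2):  <2:✗part t1 ->
9. recover(2):  <2:part t1 ->
10. deliver 1→0:  nop
11. propose(0,'s'):  <0:coor t2 T1>
12. deliver 1→0:  nop
13. deliver 1→0:  nop
14. deliver 0→1:  <1:part t1 T1>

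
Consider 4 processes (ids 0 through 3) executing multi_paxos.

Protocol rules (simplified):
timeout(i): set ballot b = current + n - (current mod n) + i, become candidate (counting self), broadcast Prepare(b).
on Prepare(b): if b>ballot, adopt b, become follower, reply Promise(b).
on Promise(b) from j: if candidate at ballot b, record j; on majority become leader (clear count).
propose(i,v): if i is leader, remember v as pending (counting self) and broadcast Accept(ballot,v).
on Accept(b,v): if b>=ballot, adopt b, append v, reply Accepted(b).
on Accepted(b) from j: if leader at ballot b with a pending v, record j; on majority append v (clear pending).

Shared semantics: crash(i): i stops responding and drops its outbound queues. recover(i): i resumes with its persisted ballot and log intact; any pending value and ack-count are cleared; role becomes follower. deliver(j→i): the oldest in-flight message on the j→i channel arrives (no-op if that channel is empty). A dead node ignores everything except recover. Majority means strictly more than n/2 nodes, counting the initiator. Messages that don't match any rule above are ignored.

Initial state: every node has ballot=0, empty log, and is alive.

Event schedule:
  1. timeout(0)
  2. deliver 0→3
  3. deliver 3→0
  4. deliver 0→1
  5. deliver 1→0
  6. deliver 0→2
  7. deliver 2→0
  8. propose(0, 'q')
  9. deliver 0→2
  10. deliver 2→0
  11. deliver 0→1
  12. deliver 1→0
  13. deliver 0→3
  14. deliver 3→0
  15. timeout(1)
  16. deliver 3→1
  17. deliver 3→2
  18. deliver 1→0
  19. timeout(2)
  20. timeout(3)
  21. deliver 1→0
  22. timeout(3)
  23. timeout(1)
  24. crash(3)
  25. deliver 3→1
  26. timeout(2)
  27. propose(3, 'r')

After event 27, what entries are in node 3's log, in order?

q

1. timeout(0):  <0:cand b4 ->
2. deliver 0→3:  <3:foll b4 ->
3. deliver 3→0:  nop
4. deliver 0→1:  <1:foll b4 ->
5. deliver 1→0:  <0:lead b4 ->
6. deliver 0→2:  <2:foll b4 ->
7. deliver 2→0:  nop
8. propose(0,'q'):  nop
9. deliver 0→2:  <2:foll b4 q>
10. deliver 2→0:  nop
11. deliver 0→1:  <1:foll b4 q>
12. deliver 1→0:  <0:lead b4 q>
13. deliver 0→3:  <3:foll b4 q>
14. deliver 3→0:  nop
15. timeout(1):  <1:cand b9 q>
16. deliver 3→1:  nop
17. deliver 3→2:  nop
18. deliver 1→0:  <0:foll b9 q>
19. timeout(2):  <2:cand b10 q>
20. timeout(3):  <3:cand b11 q>
21. deliver 1→0:  nop
22. timeout(3):  <3:cand b15 q>
23. timeout(1):  <1:cand b13 q>
24. crash(3):  <3:✗cand b15 q>
25. deliver 3→1:  nop
26. timeout(2):  <2:cand b14 q>
27. propose(3,'r'):  nop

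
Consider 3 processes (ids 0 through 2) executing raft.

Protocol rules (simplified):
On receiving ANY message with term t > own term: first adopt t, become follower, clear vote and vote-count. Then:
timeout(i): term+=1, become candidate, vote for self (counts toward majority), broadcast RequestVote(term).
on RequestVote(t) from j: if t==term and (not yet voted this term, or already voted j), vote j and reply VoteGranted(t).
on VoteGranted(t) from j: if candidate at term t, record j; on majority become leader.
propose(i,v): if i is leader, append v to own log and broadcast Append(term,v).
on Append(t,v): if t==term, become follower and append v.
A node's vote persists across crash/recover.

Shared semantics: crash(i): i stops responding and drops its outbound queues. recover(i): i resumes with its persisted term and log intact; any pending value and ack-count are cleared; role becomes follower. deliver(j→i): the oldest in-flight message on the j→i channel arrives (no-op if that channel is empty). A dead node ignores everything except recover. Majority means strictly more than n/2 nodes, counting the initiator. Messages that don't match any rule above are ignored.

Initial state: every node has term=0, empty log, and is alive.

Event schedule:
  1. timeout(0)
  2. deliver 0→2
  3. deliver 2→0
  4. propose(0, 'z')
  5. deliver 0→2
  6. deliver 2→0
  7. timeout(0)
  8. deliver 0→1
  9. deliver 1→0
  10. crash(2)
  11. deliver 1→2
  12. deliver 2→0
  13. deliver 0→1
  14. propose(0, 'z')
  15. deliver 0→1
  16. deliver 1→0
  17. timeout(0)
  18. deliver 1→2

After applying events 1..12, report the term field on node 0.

2

[1] timeout(0) → N0(cand t1 [-])
[2] deliver 0→2 → N2(foll t1 [-])
[3] deliver 2→0 → N0(lead t1 [-])
[4] propose(0,'z') → N0(lead t1 [z])
[5] deliver 0→2 → N2(foll t1 [z])
[6] deliver 2→0 → ∅
[7] timeout(0) → N0(cand t2 [z])
[8] deliver 0→1 → N1(foll t1 [-])
[9] deliver 1→0 → ∅
[10] crash(2) → N2(✗foll t1 [z])
[11] deliver 1→2 → ∅
[12] deliver 2→0 → ∅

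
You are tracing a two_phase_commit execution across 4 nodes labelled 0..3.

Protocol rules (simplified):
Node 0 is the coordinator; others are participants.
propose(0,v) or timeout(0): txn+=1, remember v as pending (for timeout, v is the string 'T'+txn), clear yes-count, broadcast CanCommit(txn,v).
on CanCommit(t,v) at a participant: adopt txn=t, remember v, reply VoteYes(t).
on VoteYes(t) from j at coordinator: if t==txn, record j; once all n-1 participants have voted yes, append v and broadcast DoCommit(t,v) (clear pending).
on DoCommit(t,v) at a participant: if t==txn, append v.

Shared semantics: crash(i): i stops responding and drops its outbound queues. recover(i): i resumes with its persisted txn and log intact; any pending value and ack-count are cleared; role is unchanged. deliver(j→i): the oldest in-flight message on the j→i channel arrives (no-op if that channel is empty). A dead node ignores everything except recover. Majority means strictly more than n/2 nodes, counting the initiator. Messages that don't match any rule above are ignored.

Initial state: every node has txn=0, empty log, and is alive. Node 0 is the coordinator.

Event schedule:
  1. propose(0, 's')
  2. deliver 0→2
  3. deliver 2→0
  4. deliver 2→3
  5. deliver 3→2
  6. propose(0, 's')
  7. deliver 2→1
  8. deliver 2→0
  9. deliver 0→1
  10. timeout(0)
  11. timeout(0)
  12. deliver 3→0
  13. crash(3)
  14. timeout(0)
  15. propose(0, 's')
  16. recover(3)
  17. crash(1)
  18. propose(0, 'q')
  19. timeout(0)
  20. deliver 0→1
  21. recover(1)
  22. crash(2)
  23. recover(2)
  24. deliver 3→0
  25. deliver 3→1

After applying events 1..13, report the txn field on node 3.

0

after 1 — propose(0,'s'): n0:coor/t1/[-]
after 2 — deliver 0→2: n2:part/t1/[-]
after 3 — deliver 2→0: ·
after 4 — deliver 2→3: ·
after 5 — deliver 3→2: ·
after 6 — propose(0,'s'): n0:coor/t2/[-]
after 7 — deliver 2→1: ·
after 8 — deliver 2→0: ·
after 9 — deliver 0→1: n1:part/t1/[-]
after 10 — timeout(0): n0:coor/t3/[-]
after 11 — timeout(0): n0:coor/t4/[-]
after 12 — deliver 3→0: ·
after 13 — crash(3): n3:✗part/t0/[-]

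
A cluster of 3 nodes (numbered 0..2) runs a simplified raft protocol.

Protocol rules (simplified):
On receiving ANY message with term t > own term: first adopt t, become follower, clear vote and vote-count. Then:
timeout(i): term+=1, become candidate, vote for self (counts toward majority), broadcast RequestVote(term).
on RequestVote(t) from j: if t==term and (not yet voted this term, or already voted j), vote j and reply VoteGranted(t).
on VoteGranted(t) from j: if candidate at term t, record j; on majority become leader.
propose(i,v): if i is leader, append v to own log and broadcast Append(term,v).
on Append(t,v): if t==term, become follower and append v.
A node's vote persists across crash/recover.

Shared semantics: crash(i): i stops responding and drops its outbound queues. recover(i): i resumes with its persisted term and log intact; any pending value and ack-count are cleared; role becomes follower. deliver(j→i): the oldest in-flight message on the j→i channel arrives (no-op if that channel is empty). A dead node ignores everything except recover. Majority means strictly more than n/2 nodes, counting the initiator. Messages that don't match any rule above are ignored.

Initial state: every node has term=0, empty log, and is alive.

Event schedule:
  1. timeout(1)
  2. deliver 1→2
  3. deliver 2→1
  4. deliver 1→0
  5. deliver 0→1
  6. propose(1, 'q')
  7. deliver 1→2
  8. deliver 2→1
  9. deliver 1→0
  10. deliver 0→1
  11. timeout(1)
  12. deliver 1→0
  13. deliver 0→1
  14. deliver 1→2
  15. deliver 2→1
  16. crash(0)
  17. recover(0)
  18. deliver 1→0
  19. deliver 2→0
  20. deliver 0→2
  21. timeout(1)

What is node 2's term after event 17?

2

step 1 timeout(1): 1={cand,t=1,log=-}
step 2 deliver 1→2: 2={foll,t=1,log=-}
step 3 deliver 2→1: 1={lead,t=1,log=-}
step 4 deliver 1→0: 0={foll,t=1,log=-}
step 5 deliver 0→1: —
step 6 propose(1,'q'): 1={lead,t=1,log=q}
step 7 deliver 1→2: 2={foll,t=1,log=q}
step 8 deliver 2→1: —
step 9 deliver 1→0: 0={foll,t=1,log=q}
step 10 deliver 0→1: —
step 11 timeout(1): 1={cand,t=2,log=q}
step 12 deliver 1→0: 0={foll,t=2,log=q}
step 13 deliver 0→1: 1={lead,t=2,log=q}
step 14 deliver 1→2: 2={foll,t=2,log=q}
step 15 deliver 2→1: —
step 16 crash(0): 0={✗foll,t=2,log=q}
step 17 recover(0): 0={foll,t=2,log=q}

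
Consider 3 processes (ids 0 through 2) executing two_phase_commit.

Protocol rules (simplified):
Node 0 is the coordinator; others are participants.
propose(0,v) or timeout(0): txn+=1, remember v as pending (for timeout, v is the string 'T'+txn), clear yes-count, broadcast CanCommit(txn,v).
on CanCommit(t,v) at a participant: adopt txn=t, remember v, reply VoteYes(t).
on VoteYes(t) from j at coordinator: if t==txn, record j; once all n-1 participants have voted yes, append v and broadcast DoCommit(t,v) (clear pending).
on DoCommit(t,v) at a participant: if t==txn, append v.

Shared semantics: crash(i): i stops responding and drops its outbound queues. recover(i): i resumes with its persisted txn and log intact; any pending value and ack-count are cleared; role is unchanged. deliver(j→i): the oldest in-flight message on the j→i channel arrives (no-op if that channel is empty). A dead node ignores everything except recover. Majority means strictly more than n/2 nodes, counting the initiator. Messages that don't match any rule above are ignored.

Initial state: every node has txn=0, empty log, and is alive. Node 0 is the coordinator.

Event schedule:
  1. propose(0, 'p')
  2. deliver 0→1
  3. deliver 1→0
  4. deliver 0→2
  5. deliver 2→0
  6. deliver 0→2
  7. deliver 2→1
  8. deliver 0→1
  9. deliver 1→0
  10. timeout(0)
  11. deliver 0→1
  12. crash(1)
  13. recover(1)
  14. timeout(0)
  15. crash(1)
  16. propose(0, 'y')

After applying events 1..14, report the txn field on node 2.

1

1. propose(0,'p'):  <0:coor t1 ->
2. deliver 0→1:  <1:part t1 ->
3. deliver 1→0:  nop
4. deliver 0→2:  <2:part t1 ->
5. deliver 2→0:  <0:coor t1 p>
6. deliver 0→2:  <2:part t1 p>
7. deliver 2→1:  nop
8. deliver 0→1:  <1:part t1 p>
9. deliver 1→0:  nop
10. timeout(0):  <0:coor t2 p>
11. deliver 0→1:  <1:part t2 p>
12. crash(1):  <1:✗part t2 p>
13. recover(1):  <1:part t2 p>
14. timeout(0):  <0:coor t3 p>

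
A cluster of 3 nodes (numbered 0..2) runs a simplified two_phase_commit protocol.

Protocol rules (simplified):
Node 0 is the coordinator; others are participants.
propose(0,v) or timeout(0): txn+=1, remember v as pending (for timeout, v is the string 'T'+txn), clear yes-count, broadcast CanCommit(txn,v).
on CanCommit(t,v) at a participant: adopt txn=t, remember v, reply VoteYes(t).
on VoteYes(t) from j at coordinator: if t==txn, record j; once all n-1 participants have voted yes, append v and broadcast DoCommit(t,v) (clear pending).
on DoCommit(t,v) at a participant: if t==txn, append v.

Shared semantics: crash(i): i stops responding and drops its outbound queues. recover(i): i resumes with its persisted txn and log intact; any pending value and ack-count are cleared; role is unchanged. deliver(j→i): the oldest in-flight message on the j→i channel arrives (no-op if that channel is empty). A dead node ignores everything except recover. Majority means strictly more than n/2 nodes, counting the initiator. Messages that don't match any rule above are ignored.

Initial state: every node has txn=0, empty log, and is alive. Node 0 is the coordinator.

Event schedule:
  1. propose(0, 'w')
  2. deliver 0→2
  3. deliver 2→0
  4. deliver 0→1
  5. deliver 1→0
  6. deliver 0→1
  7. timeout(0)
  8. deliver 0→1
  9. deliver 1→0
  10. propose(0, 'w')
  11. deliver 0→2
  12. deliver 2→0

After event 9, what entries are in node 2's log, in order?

e1 propose(0,'w'): 0[coor,t=1,-]
e2 deliver 0→2: 2[part,t=1,-]
e3 deliver 2→0: ·
e4 deliver 0→1: 1[part,t=1,-]
e5 deliver 1→0: 0[coor,t=1,w]
e6 deliver 0→1: 1[part,t=1,w]
e7 timeout(0): 0[coor,t=2,w]
e8 deliver 0→1: 1[part,t=2,w]
e9 deliver 1→0: ·

empty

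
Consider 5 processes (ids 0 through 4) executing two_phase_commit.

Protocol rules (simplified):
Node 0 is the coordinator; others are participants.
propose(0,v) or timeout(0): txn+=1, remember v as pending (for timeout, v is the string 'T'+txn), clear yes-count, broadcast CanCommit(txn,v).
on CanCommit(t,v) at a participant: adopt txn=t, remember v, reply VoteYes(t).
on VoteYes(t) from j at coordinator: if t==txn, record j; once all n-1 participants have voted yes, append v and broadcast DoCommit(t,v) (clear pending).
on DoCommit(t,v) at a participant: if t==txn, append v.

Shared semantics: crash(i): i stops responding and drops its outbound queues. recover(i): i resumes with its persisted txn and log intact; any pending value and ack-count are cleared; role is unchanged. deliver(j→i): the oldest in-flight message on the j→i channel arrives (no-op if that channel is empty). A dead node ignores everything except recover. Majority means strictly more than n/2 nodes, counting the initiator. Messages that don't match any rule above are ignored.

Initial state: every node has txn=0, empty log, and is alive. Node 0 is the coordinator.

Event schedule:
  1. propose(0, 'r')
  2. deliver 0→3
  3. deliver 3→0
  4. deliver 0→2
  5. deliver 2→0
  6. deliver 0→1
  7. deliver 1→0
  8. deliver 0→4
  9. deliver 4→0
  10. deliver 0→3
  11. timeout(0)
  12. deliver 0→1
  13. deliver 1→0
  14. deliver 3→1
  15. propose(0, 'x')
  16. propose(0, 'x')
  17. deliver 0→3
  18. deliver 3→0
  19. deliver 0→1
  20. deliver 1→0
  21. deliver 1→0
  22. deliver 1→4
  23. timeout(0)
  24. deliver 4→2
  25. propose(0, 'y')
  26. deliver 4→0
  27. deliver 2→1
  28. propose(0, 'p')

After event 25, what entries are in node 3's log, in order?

e1 propose(0,'r'): 0[coor,t=1,-]
e2 deliver 0→3: 3[part,t=1,-]
e3 deliver 3→0: ·
e4 deliver 0→2: 2[part,t=1,-]
e5 deliver 2→0: ·
e6 deliver 0→1: 1[part,t=1,-]
e7 deliver 1→0: ·
e8 deliver 0→4: 4[part,t=1,-]
e9 deliver 4→0: 0[coor,t=1,r]
e10 deliver 0→3: 3[part,t=1,r]
e11 timeout(0): 0[coor,t=2,r]
e12 deliver 0→1: 1[part,t=1,r]
e13 deliver 1→0: ·
e14 deliver 3→1: ·
e15 propose(0,'x'): 0[coor,t=3,r]
e16 propose(0,'x'): 0[coor,t=4,r]
e17 deliver 0→3: 3[part,t=2,r]
e18 deliver 3→0: ·
e19 deliver 0→1: 1[part,t=2,r]
e20 deliver 1→0: ·
e21 deliver 1→0: ·
e22 deliver 1→4: ·
e23 timeout(0): 0[coor,t=5,r]
e24 deliver 4→2: ·
e25 propose(0,'y'): 0[coor,t=6,r]

r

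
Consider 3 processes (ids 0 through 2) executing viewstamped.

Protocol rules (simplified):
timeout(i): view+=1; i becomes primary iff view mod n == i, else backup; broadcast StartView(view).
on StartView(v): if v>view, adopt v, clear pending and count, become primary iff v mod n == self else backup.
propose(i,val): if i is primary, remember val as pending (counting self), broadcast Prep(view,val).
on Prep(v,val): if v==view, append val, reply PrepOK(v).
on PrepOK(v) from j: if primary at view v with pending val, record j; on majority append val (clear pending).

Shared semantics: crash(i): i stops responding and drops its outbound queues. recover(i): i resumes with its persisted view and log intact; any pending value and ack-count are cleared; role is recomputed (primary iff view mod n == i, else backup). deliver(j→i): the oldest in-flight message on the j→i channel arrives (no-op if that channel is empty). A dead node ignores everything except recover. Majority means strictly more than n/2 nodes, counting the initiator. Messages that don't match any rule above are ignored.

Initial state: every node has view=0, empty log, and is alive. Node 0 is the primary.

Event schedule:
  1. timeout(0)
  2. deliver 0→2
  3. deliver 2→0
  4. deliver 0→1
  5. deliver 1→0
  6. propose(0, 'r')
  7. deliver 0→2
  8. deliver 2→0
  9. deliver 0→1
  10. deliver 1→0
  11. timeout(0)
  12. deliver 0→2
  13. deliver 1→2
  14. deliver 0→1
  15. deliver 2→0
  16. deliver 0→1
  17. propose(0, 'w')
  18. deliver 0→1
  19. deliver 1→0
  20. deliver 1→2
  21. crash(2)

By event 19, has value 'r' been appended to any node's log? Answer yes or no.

e1 timeout(0): 0[back,v=1,-]
e2 deliver 0→2: 2[back,v=1,-]
e3 deliver 2→0: ·
e4 deliver 0→1: 1[prim,v=1,-]
e5 deliver 1→0: ·
e6 propose(0,'r'): ·
e7 deliver 0→2: ·
e8 deliver 2→0: ·
e9 deliver 0→1: ·
e10 deliver 1→0: ·
e11 timeout(0): 0[back,v=2,-]
e12 deliver 0→2: 2[prim,v=2,-]
e13 deliver 1→2: ·
e14 deliver 0→1: 1[back,v=2,-]
e15 deliver 2→0: ·
e16 deliver 0→1: ·
e17 propose(0,'w'): ·
e18 deliver 0→1: ·
e19 deliver 1→0: ·

no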